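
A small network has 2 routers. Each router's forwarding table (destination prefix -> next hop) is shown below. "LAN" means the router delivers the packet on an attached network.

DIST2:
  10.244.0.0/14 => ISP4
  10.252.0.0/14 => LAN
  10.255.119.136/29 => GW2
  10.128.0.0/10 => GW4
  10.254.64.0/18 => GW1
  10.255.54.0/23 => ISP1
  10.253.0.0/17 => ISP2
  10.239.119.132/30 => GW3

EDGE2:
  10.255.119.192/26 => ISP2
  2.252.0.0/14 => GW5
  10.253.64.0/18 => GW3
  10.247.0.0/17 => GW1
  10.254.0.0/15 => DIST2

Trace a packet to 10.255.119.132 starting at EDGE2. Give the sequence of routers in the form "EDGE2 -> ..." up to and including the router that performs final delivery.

EDGE2 -> DIST2

At EDGE2: longest match for 10.255.119.132 is 10.254.0.0/15 -> DIST2
At DIST2: longest match for 10.255.119.132 is 10.252.0.0/14 -> LAN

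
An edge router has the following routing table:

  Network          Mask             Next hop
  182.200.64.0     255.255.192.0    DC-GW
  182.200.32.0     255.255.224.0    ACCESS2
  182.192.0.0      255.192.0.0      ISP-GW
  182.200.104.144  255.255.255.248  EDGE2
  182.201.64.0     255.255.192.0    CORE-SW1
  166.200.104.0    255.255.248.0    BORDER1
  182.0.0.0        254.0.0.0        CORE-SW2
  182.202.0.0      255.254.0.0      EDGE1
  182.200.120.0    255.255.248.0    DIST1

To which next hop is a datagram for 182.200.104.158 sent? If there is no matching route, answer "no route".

DC-GW

Routes whose prefix contains 182.200.104.158:
  182.0.0.0/7 (182.0.0.0 - 183.255.255.255) -> CORE-SW2
  182.192.0.0/10 (182.192.0.0 - 182.255.255.255) -> ISP-GW
  182.200.64.0/18 (182.200.64.0 - 182.200.127.255) -> DC-GW
More-specific entries that do NOT match:
  182.200.104.144/29 (182.200.104.144 - 182.200.104.151) does not contain 182.200.104.158
  166.200.104.0/21 (166.200.104.0 - 166.200.111.255) does not contain 182.200.104.158
  182.200.120.0/21 (182.200.120.0 - 182.200.127.255) does not contain 182.200.104.158
  182.200.32.0/19 (182.200.32.0 - 182.200.63.255) does not contain 182.200.104.158
Longest matching prefix is /18 -> next hop DC-GW.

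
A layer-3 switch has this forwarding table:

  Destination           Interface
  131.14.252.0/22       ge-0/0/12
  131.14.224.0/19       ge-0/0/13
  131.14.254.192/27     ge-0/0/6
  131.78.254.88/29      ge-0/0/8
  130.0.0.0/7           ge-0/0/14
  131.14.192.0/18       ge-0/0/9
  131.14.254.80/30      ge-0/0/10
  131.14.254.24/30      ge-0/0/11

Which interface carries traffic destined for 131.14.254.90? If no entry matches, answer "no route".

Routes whose prefix contains 131.14.254.90:
  130.0.0.0/7 (130.0.0.0 - 131.255.255.255) -> ge-0/0/14
  131.14.192.0/18 (131.14.192.0 - 131.14.255.255) -> ge-0/0/9
  131.14.224.0/19 (131.14.224.0 - 131.14.255.255) -> ge-0/0/13
  131.14.252.0/22 (131.14.252.0 - 131.14.255.255) -> ge-0/0/12
More-specific entries that do NOT match:
  131.14.254.80/30 (131.14.254.80 - 131.14.254.83) does not contain 131.14.254.90
  131.14.254.24/30 (131.14.254.24 - 131.14.254.27) does not contain 131.14.254.90
  131.78.254.88/29 (131.78.254.88 - 131.78.254.95) does not contain 131.14.254.90
  131.14.254.192/27 (131.14.254.192 - 131.14.254.223) does not contain 131.14.254.90
Longest matching prefix is /22 -> interface ge-0/0/12.

ge-0/0/12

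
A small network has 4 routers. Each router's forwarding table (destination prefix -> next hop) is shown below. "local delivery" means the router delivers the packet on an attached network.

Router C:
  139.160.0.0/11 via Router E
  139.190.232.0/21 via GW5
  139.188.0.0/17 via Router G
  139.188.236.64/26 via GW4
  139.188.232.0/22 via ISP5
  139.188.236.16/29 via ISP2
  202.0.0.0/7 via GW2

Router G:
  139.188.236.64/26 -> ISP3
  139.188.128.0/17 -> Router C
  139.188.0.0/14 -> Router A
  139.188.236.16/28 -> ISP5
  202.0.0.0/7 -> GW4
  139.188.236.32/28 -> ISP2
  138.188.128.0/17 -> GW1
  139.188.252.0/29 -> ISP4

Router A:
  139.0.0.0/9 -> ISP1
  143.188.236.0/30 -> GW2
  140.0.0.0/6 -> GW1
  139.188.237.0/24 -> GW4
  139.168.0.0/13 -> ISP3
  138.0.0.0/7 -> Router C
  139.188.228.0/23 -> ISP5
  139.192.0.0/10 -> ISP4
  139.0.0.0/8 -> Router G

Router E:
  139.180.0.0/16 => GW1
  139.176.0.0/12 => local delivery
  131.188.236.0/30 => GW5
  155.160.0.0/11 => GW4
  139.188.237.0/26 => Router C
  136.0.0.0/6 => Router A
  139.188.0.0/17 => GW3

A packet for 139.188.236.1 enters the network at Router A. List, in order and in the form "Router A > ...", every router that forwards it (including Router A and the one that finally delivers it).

At Router A: longest match for 139.188.236.1 is 139.0.0.0/8 -> Router G
At Router G: longest match for 139.188.236.1 is 139.188.128.0/17 -> Router C
At Router C: longest match for 139.188.236.1 is 139.160.0.0/11 -> Router E
At Router E: longest match for 139.188.236.1 is 139.176.0.0/12 -> local delivery

Router A > Router G > Router C > Router E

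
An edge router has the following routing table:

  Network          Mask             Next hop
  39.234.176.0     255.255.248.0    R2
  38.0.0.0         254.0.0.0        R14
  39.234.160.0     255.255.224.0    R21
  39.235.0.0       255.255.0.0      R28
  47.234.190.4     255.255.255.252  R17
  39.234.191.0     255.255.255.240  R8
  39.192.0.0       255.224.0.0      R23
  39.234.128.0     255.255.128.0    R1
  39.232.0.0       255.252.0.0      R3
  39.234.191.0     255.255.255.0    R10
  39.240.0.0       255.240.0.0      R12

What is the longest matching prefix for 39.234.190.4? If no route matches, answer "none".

Entries matching 39.234.190.4:
  38.0.0.0/7 (38.0.0.0 - 39.255.255.255)
  39.232.0.0/14 (39.232.0.0 - 39.235.255.255)
  39.234.128.0/17 (39.234.128.0 - 39.234.255.255)
  39.234.160.0/19 (39.234.160.0 - 39.234.191.255)
Most specific is 39.234.160.0/19.

39.234.160.0/19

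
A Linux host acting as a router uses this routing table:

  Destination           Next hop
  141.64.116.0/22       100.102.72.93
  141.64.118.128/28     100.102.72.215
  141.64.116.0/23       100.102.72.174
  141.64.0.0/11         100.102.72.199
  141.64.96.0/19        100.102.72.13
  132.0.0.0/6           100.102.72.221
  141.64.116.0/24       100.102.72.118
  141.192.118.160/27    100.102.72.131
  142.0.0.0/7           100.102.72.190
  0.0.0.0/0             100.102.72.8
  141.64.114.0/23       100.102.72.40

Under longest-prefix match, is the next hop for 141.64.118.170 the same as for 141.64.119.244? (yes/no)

141.64.118.170: longest match 141.64.116.0/22 -> 100.102.72.93
141.64.119.244: longest match 141.64.116.0/22 -> 100.102.72.93

yes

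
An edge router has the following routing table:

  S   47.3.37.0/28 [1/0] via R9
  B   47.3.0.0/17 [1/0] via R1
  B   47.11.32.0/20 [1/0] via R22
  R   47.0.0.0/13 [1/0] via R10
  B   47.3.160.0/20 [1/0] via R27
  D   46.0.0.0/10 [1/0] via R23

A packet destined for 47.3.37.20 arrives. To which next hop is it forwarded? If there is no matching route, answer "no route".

Routes whose prefix contains 47.3.37.20:
  47.0.0.0/13 (47.0.0.0 - 47.7.255.255) -> R10
  47.3.0.0/17 (47.3.0.0 - 47.3.127.255) -> R1
More-specific entries that do NOT match:
  47.3.37.0/28 (47.3.37.0 - 47.3.37.15) does not contain 47.3.37.20
  47.11.32.0/20 (47.11.32.0 - 47.11.47.255) does not contain 47.3.37.20
  47.3.160.0/20 (47.3.160.0 - 47.3.175.255) does not contain 47.3.37.20
Longest matching prefix is /17 -> next hop R1.

R1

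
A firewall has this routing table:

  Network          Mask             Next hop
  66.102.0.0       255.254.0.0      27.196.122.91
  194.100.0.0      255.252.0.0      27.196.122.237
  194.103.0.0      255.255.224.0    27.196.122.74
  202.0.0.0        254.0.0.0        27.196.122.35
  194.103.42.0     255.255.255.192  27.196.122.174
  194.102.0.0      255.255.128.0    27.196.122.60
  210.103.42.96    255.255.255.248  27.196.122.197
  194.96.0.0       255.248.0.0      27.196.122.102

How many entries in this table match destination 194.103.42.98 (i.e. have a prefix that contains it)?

2

Prefixes containing 194.103.42.98:
  194.96.0.0/13 (194.96.0.0 - 194.103.255.255)
  194.100.0.0/14 (194.100.0.0 - 194.103.255.255)
Total matching entries: 2.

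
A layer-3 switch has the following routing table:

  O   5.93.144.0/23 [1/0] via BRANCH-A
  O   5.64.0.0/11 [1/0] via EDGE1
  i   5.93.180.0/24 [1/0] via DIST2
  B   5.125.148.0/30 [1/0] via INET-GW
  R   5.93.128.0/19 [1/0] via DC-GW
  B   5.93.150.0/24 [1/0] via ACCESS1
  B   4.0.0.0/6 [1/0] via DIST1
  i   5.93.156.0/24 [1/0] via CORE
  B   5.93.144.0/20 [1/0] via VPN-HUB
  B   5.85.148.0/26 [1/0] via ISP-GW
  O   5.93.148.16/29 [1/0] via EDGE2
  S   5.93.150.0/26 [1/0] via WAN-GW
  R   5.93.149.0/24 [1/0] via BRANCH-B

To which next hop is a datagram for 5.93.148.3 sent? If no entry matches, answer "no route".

Routes whose prefix contains 5.93.148.3:
  4.0.0.0/6 (4.0.0.0 - 7.255.255.255) -> DIST1
  5.64.0.0/11 (5.64.0.0 - 5.95.255.255) -> EDGE1
  5.93.128.0/19 (5.93.128.0 - 5.93.159.255) -> DC-GW
  5.93.144.0/20 (5.93.144.0 - 5.93.159.255) -> VPN-HUB
More-specific entries that do NOT match:
  5.125.148.0/30 (5.125.148.0 - 5.125.148.3) does not contain 5.93.148.3
  5.93.148.16/29 (5.93.148.16 - 5.93.148.23) does not contain 5.93.148.3
  5.85.148.0/26 (5.85.148.0 - 5.85.148.63) does not contain 5.93.148.3
  5.93.150.0/26 (5.93.150.0 - 5.93.150.63) does not contain 5.93.148.3
  5.93.180.0/24 (5.93.180.0 - 5.93.180.255) does not contain 5.93.148.3
  5.93.150.0/24 (5.93.150.0 - 5.93.150.255) does not contain 5.93.148.3
  5.93.156.0/24 (5.93.156.0 - 5.93.156.255) does not contain 5.93.148.3
  5.93.149.0/24 (5.93.149.0 - 5.93.149.255) does not contain 5.93.148.3
  5.93.144.0/23 (5.93.144.0 - 5.93.145.255) does not contain 5.93.148.3
Longest matching prefix is /20 -> next hop VPN-HUB.

VPN-HUB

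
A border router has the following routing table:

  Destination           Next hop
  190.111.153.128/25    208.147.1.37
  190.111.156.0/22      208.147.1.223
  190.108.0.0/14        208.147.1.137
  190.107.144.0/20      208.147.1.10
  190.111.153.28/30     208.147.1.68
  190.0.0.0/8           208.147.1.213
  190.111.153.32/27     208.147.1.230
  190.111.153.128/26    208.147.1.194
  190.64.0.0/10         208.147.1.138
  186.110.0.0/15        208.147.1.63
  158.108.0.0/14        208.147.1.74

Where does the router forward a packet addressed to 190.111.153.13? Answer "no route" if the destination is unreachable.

Routes whose prefix contains 190.111.153.13:
  190.0.0.0/8 (190.0.0.0 - 190.255.255.255) -> 208.147.1.213
  190.64.0.0/10 (190.64.0.0 - 190.127.255.255) -> 208.147.1.138
  190.108.0.0/14 (190.108.0.0 - 190.111.255.255) -> 208.147.1.137
More-specific entries that do NOT match:
  190.111.153.28/30 (190.111.153.28 - 190.111.153.31) does not contain 190.111.153.13
  190.111.153.32/27 (190.111.153.32 - 190.111.153.63) does not contain 190.111.153.13
  190.111.153.128/26 (190.111.153.128 - 190.111.153.191) does not contain 190.111.153.13
  190.111.153.128/25 (190.111.153.128 - 190.111.153.255) does not contain 190.111.153.13
  190.111.156.0/22 (190.111.156.0 - 190.111.159.255) does not contain 190.111.153.13
  190.107.144.0/20 (190.107.144.0 - 190.107.159.255) does not contain 190.111.153.13
  186.110.0.0/15 (186.110.0.0 - 186.111.255.255) does not contain 190.111.153.13
Longest matching prefix is /14 -> next hop 208.147.1.137.

208.147.1.137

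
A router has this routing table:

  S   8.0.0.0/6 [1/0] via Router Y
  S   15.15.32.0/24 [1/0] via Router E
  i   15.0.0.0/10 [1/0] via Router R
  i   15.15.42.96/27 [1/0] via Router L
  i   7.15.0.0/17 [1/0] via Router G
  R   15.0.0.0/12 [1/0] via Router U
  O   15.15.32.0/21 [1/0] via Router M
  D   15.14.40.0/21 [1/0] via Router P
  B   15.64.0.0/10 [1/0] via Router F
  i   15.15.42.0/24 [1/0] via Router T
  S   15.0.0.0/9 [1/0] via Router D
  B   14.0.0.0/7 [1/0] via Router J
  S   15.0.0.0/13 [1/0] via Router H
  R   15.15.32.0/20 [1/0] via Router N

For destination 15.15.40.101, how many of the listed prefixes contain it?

Prefixes containing 15.15.40.101:
  14.0.0.0/7 (14.0.0.0 - 15.255.255.255)
  15.0.0.0/9 (15.0.0.0 - 15.127.255.255)
  15.0.0.0/10 (15.0.0.0 - 15.63.255.255)
  15.0.0.0/12 (15.0.0.0 - 15.15.255.255)
  15.15.32.0/20 (15.15.32.0 - 15.15.47.255)
Total matching entries: 5.

5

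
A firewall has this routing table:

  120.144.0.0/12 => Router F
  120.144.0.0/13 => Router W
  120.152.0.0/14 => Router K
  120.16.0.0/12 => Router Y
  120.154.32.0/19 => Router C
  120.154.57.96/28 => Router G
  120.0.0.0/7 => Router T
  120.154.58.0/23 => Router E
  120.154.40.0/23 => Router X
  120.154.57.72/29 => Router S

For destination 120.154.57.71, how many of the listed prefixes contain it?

4

Prefixes containing 120.154.57.71:
  120.0.0.0/7 (120.0.0.0 - 121.255.255.255)
  120.144.0.0/12 (120.144.0.0 - 120.159.255.255)
  120.152.0.0/14 (120.152.0.0 - 120.155.255.255)
  120.154.32.0/19 (120.154.32.0 - 120.154.63.255)
Total matching entries: 4.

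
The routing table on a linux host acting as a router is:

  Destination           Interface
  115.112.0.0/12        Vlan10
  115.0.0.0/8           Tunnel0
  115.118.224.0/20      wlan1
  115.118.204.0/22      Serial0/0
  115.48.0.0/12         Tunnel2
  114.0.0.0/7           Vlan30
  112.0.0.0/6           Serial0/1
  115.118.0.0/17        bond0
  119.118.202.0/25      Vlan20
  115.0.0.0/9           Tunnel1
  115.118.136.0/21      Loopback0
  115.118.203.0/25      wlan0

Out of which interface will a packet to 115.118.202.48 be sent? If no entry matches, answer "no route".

Vlan10

Routes whose prefix contains 115.118.202.48:
  112.0.0.0/6 (112.0.0.0 - 115.255.255.255) -> Serial0/1
  114.0.0.0/7 (114.0.0.0 - 115.255.255.255) -> Vlan30
  115.0.0.0/8 (115.0.0.0 - 115.255.255.255) -> Tunnel0
  115.0.0.0/9 (115.0.0.0 - 115.127.255.255) -> Tunnel1
  115.112.0.0/12 (115.112.0.0 - 115.127.255.255) -> Vlan10
More-specific entries that do NOT match:
  119.118.202.0/25 (119.118.202.0 - 119.118.202.127) does not contain 115.118.202.48
  115.118.203.0/25 (115.118.203.0 - 115.118.203.127) does not contain 115.118.202.48
  115.118.204.0/22 (115.118.204.0 - 115.118.207.255) does not contain 115.118.202.48
  115.118.136.0/21 (115.118.136.0 - 115.118.143.255) does not contain 115.118.202.48
  115.118.224.0/20 (115.118.224.0 - 115.118.239.255) does not contain 115.118.202.48
  115.118.0.0/17 (115.118.0.0 - 115.118.127.255) does not contain 115.118.202.48
Longest matching prefix is /12 -> interface Vlan10.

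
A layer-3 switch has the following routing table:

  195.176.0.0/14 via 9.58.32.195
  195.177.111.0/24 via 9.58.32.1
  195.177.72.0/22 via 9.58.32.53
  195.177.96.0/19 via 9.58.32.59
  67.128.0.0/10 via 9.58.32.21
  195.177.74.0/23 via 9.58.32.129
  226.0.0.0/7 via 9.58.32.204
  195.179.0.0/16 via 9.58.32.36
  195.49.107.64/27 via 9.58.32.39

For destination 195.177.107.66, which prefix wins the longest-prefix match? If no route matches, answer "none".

Entries matching 195.177.107.66:
  195.176.0.0/14 (195.176.0.0 - 195.179.255.255)
  195.177.96.0/19 (195.177.96.0 - 195.177.127.255)
Most specific is 195.177.96.0/19.

195.177.96.0/19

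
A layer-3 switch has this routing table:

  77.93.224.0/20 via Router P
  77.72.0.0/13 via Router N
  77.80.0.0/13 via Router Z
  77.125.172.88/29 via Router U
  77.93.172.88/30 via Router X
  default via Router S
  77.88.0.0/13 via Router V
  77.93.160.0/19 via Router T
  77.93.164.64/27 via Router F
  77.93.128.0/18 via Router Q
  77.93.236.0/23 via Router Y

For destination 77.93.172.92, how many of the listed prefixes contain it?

Prefixes containing 77.93.172.92:
  0.0.0.0/0 (default, matches everything)
  77.88.0.0/13 (77.88.0.0 - 77.95.255.255)
  77.93.128.0/18 (77.93.128.0 - 77.93.191.255)
  77.93.160.0/19 (77.93.160.0 - 77.93.191.255)
Total matching entries: 4.

4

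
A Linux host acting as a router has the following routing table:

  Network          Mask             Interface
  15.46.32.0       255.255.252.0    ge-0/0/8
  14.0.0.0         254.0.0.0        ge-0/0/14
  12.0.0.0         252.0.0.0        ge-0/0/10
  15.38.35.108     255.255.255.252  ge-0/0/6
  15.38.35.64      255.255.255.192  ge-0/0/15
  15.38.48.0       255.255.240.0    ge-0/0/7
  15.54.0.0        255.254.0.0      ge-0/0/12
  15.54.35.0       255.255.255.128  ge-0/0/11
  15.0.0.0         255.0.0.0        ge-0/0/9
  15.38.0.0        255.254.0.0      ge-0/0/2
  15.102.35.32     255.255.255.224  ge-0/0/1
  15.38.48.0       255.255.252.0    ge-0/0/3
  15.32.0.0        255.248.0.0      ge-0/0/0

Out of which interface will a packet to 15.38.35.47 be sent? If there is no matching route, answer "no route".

Routes whose prefix contains 15.38.35.47:
  12.0.0.0/6 (12.0.0.0 - 15.255.255.255) -> ge-0/0/10
  14.0.0.0/7 (14.0.0.0 - 15.255.255.255) -> ge-0/0/14
  15.0.0.0/8 (15.0.0.0 - 15.255.255.255) -> ge-0/0/9
  15.32.0.0/13 (15.32.0.0 - 15.39.255.255) -> ge-0/0/0
  15.38.0.0/15 (15.38.0.0 - 15.39.255.255) -> ge-0/0/2
More-specific entries that do NOT match:
  15.38.35.108/30 (15.38.35.108 - 15.38.35.111) does not contain 15.38.35.47
  15.102.35.32/27 (15.102.35.32 - 15.102.35.63) does not contain 15.38.35.47
  15.38.35.64/26 (15.38.35.64 - 15.38.35.127) does not contain 15.38.35.47
  15.54.35.0/25 (15.54.35.0 - 15.54.35.127) does not contain 15.38.35.47
  15.46.32.0/22 (15.46.32.0 - 15.46.35.255) does not contain 15.38.35.47
  15.38.48.0/22 (15.38.48.0 - 15.38.51.255) does not contain 15.38.35.47
  15.38.48.0/20 (15.38.48.0 - 15.38.63.255) does not contain 15.38.35.47
Longest matching prefix is /15 -> interface ge-0/0/2.

ge-0/0/2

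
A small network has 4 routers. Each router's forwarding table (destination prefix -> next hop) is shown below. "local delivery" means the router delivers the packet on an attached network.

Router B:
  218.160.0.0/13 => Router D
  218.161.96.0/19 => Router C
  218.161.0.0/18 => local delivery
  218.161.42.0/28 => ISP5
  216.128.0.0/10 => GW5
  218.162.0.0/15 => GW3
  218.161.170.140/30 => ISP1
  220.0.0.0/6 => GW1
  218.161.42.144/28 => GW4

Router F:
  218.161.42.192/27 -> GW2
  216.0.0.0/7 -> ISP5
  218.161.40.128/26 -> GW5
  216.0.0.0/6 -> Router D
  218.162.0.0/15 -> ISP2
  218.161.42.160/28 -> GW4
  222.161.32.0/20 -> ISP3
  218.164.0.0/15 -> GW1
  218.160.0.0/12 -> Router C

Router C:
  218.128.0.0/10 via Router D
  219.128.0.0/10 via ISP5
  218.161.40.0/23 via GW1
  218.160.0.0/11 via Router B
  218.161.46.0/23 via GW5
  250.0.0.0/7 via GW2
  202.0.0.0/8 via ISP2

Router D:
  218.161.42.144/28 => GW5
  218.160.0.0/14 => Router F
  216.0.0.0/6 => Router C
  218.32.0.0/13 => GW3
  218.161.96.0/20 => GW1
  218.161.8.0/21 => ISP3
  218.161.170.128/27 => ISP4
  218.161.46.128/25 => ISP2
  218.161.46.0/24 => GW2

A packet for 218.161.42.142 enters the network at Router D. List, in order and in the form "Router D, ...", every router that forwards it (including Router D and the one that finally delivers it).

Router D, Router F, Router C, Router B

At Router D: longest match for 218.161.42.142 is 218.160.0.0/14 -> Router F
At Router F: longest match for 218.161.42.142 is 218.160.0.0/12 -> Router C
At Router C: longest match for 218.161.42.142 is 218.160.0.0/11 -> Router B
At Router B: longest match for 218.161.42.142 is 218.161.0.0/18 -> local delivery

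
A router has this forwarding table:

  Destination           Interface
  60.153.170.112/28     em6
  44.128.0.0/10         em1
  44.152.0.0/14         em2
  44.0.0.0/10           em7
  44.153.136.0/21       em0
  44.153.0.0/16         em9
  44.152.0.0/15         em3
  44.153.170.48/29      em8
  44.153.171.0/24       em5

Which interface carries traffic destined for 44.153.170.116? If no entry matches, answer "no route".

em9

Routes whose prefix contains 44.153.170.116:
  44.128.0.0/10 (44.128.0.0 - 44.191.255.255) -> em1
  44.152.0.0/14 (44.152.0.0 - 44.155.255.255) -> em2
  44.152.0.0/15 (44.152.0.0 - 44.153.255.255) -> em3
  44.153.0.0/16 (44.153.0.0 - 44.153.255.255) -> em9
More-specific entries that do NOT match:
  44.153.170.48/29 (44.153.170.48 - 44.153.170.55) does not contain 44.153.170.116
  60.153.170.112/28 (60.153.170.112 - 60.153.170.127) does not contain 44.153.170.116
  44.153.171.0/24 (44.153.171.0 - 44.153.171.255) does not contain 44.153.170.116
  44.153.136.0/21 (44.153.136.0 - 44.153.143.255) does not contain 44.153.170.116
Longest matching prefix is /16 -> interface em9.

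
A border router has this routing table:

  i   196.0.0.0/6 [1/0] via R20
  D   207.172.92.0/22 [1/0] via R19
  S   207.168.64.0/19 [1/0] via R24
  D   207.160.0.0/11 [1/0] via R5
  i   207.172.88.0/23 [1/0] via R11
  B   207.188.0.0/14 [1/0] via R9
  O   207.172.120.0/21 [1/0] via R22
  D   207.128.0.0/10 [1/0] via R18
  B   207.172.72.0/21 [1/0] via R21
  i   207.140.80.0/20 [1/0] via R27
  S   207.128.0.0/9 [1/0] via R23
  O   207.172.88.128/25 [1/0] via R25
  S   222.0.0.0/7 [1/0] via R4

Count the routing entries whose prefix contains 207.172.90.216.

Prefixes containing 207.172.90.216:
  207.128.0.0/9 (207.128.0.0 - 207.255.255.255)
  207.128.0.0/10 (207.128.0.0 - 207.191.255.255)
  207.160.0.0/11 (207.160.0.0 - 207.191.255.255)
Total matching entries: 3.

3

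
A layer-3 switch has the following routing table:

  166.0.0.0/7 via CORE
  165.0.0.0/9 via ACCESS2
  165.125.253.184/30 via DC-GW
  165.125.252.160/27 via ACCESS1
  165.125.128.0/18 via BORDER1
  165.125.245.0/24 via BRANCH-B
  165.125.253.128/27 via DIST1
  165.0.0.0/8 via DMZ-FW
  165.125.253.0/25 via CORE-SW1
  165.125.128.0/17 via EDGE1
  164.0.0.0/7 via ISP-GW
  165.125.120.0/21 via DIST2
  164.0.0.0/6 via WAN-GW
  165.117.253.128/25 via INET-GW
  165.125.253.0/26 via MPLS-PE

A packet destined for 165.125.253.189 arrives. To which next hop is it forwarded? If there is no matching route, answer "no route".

Routes whose prefix contains 165.125.253.189:
  164.0.0.0/6 (164.0.0.0 - 167.255.255.255) -> WAN-GW
  164.0.0.0/7 (164.0.0.0 - 165.255.255.255) -> ISP-GW
  165.0.0.0/8 (165.0.0.0 - 165.255.255.255) -> DMZ-FW
  165.0.0.0/9 (165.0.0.0 - 165.127.255.255) -> ACCESS2
  165.125.128.0/17 (165.125.128.0 - 165.125.255.255) -> EDGE1
More-specific entries that do NOT match:
  165.125.253.184/30 (165.125.253.184 - 165.125.253.187) does not contain 165.125.253.189
  165.125.252.160/27 (165.125.252.160 - 165.125.252.191) does not contain 165.125.253.189
  165.125.253.128/27 (165.125.253.128 - 165.125.253.159) does not contain 165.125.253.189
  165.125.253.0/26 (165.125.253.0 - 165.125.253.63) does not contain 165.125.253.189
  165.125.253.0/25 (165.125.253.0 - 165.125.253.127) does not contain 165.125.253.189
  165.117.253.128/25 (165.117.253.128 - 165.117.253.255) does not contain 165.125.253.189
  165.125.245.0/24 (165.125.245.0 - 165.125.245.255) does not contain 165.125.253.189
  165.125.120.0/21 (165.125.120.0 - 165.125.127.255) does not contain 165.125.253.189
  165.125.128.0/18 (165.125.128.0 - 165.125.191.255) does not contain 165.125.253.189
Longest matching prefix is /17 -> next hop EDGE1.

EDGE1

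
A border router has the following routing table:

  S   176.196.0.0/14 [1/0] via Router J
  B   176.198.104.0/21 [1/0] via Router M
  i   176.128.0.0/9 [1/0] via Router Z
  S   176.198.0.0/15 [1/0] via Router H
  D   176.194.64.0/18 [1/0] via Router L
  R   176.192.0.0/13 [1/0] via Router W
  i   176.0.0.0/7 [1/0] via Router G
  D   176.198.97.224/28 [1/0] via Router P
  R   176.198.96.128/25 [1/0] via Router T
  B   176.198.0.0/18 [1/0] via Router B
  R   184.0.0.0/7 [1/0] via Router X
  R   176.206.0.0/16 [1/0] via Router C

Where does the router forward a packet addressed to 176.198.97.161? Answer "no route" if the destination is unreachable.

Routes whose prefix contains 176.198.97.161:
  176.0.0.0/7 (176.0.0.0 - 177.255.255.255) -> Router G
  176.128.0.0/9 (176.128.0.0 - 176.255.255.255) -> Router Z
  176.192.0.0/13 (176.192.0.0 - 176.199.255.255) -> Router W
  176.196.0.0/14 (176.196.0.0 - 176.199.255.255) -> Router J
  176.198.0.0/15 (176.198.0.0 - 176.199.255.255) -> Router H
More-specific entries that do NOT match:
  176.198.97.224/28 (176.198.97.224 - 176.198.97.239) does not contain 176.198.97.161
  176.198.96.128/25 (176.198.96.128 - 176.198.96.255) does not contain 176.198.97.161
  176.198.104.0/21 (176.198.104.0 - 176.198.111.255) does not contain 176.198.97.161
  176.194.64.0/18 (176.194.64.0 - 176.194.127.255) does not contain 176.198.97.161
  176.198.0.0/18 (176.198.0.0 - 176.198.63.255) does not contain 176.198.97.161
  176.206.0.0/16 (176.206.0.0 - 176.206.255.255) does not contain 176.198.97.161
Longest matching prefix is /15 -> next hop Router H.

Router H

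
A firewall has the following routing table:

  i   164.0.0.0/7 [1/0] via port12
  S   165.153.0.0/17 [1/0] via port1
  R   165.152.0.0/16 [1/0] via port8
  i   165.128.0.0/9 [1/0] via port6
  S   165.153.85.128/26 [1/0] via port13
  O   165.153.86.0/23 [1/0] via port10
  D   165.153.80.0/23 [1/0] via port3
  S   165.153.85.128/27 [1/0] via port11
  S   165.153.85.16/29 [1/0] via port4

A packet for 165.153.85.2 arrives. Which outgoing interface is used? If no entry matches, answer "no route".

Routes whose prefix contains 165.153.85.2:
  164.0.0.0/7 (164.0.0.0 - 165.255.255.255) -> port12
  165.128.0.0/9 (165.128.0.0 - 165.255.255.255) -> port6
  165.153.0.0/17 (165.153.0.0 - 165.153.127.255) -> port1
More-specific entries that do NOT match:
  165.153.85.16/29 (165.153.85.16 - 165.153.85.23) does not contain 165.153.85.2
  165.153.85.128/27 (165.153.85.128 - 165.153.85.159) does not contain 165.153.85.2
  165.153.85.128/26 (165.153.85.128 - 165.153.85.191) does not contain 165.153.85.2
  165.153.86.0/23 (165.153.86.0 - 165.153.87.255) does not contain 165.153.85.2
  165.153.80.0/23 (165.153.80.0 - 165.153.81.255) does not contain 165.153.85.2
Longest matching prefix is /17 -> interface port1.

port1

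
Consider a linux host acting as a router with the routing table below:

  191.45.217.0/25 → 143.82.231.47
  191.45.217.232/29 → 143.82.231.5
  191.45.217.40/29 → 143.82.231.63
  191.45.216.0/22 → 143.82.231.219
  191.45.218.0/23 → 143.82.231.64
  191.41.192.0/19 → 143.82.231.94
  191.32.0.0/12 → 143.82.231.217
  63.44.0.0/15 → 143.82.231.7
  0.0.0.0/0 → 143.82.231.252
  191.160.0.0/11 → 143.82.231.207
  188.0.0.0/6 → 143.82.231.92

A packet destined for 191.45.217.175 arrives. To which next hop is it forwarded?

143.82.231.219

Routes whose prefix contains 191.45.217.175:
  0.0.0.0/0 (default, matches everything) -> 143.82.231.252
  188.0.0.0/6 (188.0.0.0 - 191.255.255.255) -> 143.82.231.92
  191.32.0.0/12 (191.32.0.0 - 191.47.255.255) -> 143.82.231.217
  191.45.216.0/22 (191.45.216.0 - 191.45.219.255) -> 143.82.231.219
More-specific entries that do NOT match:
  191.45.217.232/29 (191.45.217.232 - 191.45.217.239) does not contain 191.45.217.175
  191.45.217.40/29 (191.45.217.40 - 191.45.217.47) does not contain 191.45.217.175
  191.45.217.0/25 (191.45.217.0 - 191.45.217.127) does not contain 191.45.217.175
  191.45.218.0/23 (191.45.218.0 - 191.45.219.255) does not contain 191.45.217.175
Longest matching prefix is /22 -> next hop 143.82.231.219.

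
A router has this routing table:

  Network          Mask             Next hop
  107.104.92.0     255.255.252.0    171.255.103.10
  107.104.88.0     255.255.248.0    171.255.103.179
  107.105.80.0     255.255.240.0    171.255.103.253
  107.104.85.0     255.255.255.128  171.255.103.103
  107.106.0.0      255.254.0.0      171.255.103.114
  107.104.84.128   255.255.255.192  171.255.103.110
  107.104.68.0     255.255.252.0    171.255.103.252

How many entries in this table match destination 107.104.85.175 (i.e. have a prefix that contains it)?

0

No listed prefix contains 107.104.85.175.
Total matching entries: 0.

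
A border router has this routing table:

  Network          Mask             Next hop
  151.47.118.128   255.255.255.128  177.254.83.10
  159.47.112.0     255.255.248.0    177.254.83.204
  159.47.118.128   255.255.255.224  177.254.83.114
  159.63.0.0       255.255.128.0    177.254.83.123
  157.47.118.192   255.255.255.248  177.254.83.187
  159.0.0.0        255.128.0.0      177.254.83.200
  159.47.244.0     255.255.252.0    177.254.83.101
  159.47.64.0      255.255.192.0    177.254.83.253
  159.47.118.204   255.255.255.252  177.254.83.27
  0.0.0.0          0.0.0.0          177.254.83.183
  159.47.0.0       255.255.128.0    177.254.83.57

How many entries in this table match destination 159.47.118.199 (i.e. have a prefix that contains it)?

Prefixes containing 159.47.118.199:
  0.0.0.0/0 (default, matches everything)
  159.0.0.0/9 (159.0.0.0 - 159.127.255.255)
  159.47.0.0/17 (159.47.0.0 - 159.47.127.255)
  159.47.64.0/18 (159.47.64.0 - 159.47.127.255)
  159.47.112.0/21 (159.47.112.0 - 159.47.119.255)
Total matching entries: 5.

5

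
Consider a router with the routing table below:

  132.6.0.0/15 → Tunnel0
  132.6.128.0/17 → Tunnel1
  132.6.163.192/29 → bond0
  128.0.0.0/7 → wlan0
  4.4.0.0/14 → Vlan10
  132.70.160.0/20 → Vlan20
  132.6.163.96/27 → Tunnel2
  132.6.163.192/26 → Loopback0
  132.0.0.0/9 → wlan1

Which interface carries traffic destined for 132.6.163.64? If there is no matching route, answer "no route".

Tunnel1

Routes whose prefix contains 132.6.163.64:
  132.0.0.0/9 (132.0.0.0 - 132.127.255.255) -> wlan1
  132.6.0.0/15 (132.6.0.0 - 132.7.255.255) -> Tunnel0
  132.6.128.0/17 (132.6.128.0 - 132.6.255.255) -> Tunnel1
More-specific entries that do NOT match:
  132.6.163.192/29 (132.6.163.192 - 132.6.163.199) does not contain 132.6.163.64
  132.6.163.96/27 (132.6.163.96 - 132.6.163.127) does not contain 132.6.163.64
  132.6.163.192/26 (132.6.163.192 - 132.6.163.255) does not contain 132.6.163.64
  132.70.160.0/20 (132.70.160.0 - 132.70.175.255) does not contain 132.6.163.64
Longest matching prefix is /17 -> interface Tunnel1.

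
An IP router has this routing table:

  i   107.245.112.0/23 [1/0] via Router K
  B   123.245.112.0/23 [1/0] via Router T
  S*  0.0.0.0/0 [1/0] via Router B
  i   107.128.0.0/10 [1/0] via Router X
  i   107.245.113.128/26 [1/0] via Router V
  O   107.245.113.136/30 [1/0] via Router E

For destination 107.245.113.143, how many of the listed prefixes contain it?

3

Prefixes containing 107.245.113.143:
  0.0.0.0/0 (default, matches everything)
  107.245.112.0/23 (107.245.112.0 - 107.245.113.255)
  107.245.113.128/26 (107.245.113.128 - 107.245.113.191)
Total matching entries: 3.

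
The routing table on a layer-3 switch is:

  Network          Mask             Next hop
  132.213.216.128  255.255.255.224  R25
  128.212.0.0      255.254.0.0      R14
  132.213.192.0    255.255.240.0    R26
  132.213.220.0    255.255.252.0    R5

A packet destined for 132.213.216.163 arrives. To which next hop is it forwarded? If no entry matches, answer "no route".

No entry's prefix contains 132.213.216.163; there is no default route.

no route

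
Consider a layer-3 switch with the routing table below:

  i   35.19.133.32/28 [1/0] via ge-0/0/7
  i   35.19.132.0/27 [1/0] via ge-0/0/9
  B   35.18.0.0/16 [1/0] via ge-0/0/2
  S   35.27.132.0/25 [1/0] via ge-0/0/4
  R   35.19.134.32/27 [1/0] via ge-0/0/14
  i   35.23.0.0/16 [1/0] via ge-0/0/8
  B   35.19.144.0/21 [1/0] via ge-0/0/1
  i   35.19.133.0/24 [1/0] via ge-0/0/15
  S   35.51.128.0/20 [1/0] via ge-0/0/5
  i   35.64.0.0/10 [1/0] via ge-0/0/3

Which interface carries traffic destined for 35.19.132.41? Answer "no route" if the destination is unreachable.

no route

No entry's prefix contains 35.19.132.41; there is no default route.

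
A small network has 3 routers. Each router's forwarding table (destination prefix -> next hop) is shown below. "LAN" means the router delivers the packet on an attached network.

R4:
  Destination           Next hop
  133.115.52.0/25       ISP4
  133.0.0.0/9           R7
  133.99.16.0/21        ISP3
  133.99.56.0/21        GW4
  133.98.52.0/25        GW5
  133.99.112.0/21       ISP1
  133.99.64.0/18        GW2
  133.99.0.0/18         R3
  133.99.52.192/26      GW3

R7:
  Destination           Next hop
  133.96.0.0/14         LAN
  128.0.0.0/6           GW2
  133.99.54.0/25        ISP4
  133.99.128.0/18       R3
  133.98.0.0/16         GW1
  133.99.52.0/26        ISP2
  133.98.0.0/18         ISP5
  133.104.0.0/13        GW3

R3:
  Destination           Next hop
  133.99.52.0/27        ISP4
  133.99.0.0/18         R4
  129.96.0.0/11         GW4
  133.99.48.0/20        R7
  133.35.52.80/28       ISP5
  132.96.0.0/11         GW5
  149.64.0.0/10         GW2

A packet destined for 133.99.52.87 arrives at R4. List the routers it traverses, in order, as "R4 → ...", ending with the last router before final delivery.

R4 → R3 → R7

At R4: longest match for 133.99.52.87 is 133.99.0.0/18 -> R3
At R3: longest match for 133.99.52.87 is 133.99.48.0/20 -> R7
At R7: longest match for 133.99.52.87 is 133.96.0.0/14 -> LAN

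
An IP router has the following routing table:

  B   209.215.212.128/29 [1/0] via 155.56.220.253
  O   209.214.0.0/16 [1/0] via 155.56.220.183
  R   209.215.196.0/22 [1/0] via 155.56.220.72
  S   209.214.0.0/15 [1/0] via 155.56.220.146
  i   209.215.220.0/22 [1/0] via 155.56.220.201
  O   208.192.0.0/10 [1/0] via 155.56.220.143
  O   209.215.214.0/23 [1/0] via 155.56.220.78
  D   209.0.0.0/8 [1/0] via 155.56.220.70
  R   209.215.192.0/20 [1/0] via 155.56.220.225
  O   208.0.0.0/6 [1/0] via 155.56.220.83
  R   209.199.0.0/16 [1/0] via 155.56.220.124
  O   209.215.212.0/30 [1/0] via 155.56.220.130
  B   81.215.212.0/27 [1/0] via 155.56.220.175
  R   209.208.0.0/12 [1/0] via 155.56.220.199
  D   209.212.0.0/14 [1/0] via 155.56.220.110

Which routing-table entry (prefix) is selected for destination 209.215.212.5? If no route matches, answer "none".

209.214.0.0/15

Entries matching 209.215.212.5:
  208.0.0.0/6 (208.0.0.0 - 211.255.255.255)
  209.0.0.0/8 (209.0.0.0 - 209.255.255.255)
  209.208.0.0/12 (209.208.0.0 - 209.223.255.255)
  209.212.0.0/14 (209.212.0.0 - 209.215.255.255)
  209.214.0.0/15 (209.214.0.0 - 209.215.255.255)
Most specific is 209.214.0.0/15.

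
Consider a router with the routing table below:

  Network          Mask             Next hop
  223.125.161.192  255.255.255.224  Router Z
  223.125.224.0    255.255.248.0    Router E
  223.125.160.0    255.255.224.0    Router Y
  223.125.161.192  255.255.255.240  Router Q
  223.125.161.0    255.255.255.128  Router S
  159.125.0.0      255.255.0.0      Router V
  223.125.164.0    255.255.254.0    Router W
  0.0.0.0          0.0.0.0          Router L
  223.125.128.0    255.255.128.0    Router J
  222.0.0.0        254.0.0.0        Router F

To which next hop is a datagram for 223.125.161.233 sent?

Router Y

Routes whose prefix contains 223.125.161.233:
  0.0.0.0/0 (default, matches everything) -> Router L
  222.0.0.0/7 (222.0.0.0 - 223.255.255.255) -> Router F
  223.125.128.0/17 (223.125.128.0 - 223.125.255.255) -> Router J
  223.125.160.0/19 (223.125.160.0 - 223.125.191.255) -> Router Y
More-specific entries that do NOT match:
  223.125.161.192/28 (223.125.161.192 - 223.125.161.207) does not contain 223.125.161.233
  223.125.161.192/27 (223.125.161.192 - 223.125.161.223) does not contain 223.125.161.233
  223.125.161.0/25 (223.125.161.0 - 223.125.161.127) does not contain 223.125.161.233
  223.125.164.0/23 (223.125.164.0 - 223.125.165.255) does not contain 223.125.161.233
  223.125.224.0/21 (223.125.224.0 - 223.125.231.255) does not contain 223.125.161.233
Longest matching prefix is /19 -> next hop Router Y.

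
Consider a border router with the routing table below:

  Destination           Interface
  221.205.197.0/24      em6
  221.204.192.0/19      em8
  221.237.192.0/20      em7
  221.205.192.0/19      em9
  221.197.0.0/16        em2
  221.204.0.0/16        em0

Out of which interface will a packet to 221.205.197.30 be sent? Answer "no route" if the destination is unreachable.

Routes whose prefix contains 221.205.197.30:
  221.205.192.0/19 (221.205.192.0 - 221.205.223.255) -> em9
  221.205.197.0/24 (221.205.197.0 - 221.205.197.255) -> em6
Longest matching prefix is /24 -> interface em6.

em6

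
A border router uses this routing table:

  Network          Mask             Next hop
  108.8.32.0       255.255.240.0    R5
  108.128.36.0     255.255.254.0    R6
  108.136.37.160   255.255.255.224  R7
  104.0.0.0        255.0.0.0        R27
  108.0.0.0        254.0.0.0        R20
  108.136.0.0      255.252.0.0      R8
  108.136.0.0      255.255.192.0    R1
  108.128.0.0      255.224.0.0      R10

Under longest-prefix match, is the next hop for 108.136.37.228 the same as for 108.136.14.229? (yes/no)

108.136.37.228: longest match 108.136.0.0/18 -> R1
108.136.14.229: longest match 108.136.0.0/18 -> R1

yes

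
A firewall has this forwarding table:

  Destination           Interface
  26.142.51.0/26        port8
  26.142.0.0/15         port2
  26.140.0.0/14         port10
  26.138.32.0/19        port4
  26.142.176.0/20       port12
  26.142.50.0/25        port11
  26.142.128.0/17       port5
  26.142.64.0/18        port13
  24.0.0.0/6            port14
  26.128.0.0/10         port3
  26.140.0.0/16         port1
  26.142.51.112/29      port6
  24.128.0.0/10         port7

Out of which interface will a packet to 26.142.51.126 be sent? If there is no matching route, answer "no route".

port2

Routes whose prefix contains 26.142.51.126:
  24.0.0.0/6 (24.0.0.0 - 27.255.255.255) -> port14
  26.128.0.0/10 (26.128.0.0 - 26.191.255.255) -> port3
  26.140.0.0/14 (26.140.0.0 - 26.143.255.255) -> port10
  26.142.0.0/15 (26.142.0.0 - 26.143.255.255) -> port2
More-specific entries that do NOT match:
  26.142.51.112/29 (26.142.51.112 - 26.142.51.119) does not contain 26.142.51.126
  26.142.51.0/26 (26.142.51.0 - 26.142.51.63) does not contain 26.142.51.126
  26.142.50.0/25 (26.142.50.0 - 26.142.50.127) does not contain 26.142.51.126
  26.142.176.0/20 (26.142.176.0 - 26.142.191.255) does not contain 26.142.51.126
  26.138.32.0/19 (26.138.32.0 - 26.138.63.255) does not contain 26.142.51.126
  26.142.64.0/18 (26.142.64.0 - 26.142.127.255) does not contain 26.142.51.126
  26.142.128.0/17 (26.142.128.0 - 26.142.255.255) does not contain 26.142.51.126
  26.140.0.0/16 (26.140.0.0 - 26.140.255.255) does not contain 26.142.51.126
Longest matching prefix is /15 -> interface port2.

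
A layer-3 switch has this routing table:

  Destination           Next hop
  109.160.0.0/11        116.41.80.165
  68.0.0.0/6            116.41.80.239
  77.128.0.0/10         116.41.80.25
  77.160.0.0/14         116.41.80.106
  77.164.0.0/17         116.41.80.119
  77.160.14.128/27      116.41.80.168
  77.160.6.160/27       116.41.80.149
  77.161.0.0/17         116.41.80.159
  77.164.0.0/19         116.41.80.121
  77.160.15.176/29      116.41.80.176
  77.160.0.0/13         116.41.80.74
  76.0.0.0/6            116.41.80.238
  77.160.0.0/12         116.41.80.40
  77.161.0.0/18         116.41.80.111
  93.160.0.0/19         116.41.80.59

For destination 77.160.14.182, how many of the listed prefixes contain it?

Prefixes containing 77.160.14.182:
  76.0.0.0/6 (76.0.0.0 - 79.255.255.255)
  77.128.0.0/10 (77.128.0.0 - 77.191.255.255)
  77.160.0.0/12 (77.160.0.0 - 77.175.255.255)
  77.160.0.0/13 (77.160.0.0 - 77.167.255.255)
  77.160.0.0/14 (77.160.0.0 - 77.163.255.255)
Total matching entries: 5.

5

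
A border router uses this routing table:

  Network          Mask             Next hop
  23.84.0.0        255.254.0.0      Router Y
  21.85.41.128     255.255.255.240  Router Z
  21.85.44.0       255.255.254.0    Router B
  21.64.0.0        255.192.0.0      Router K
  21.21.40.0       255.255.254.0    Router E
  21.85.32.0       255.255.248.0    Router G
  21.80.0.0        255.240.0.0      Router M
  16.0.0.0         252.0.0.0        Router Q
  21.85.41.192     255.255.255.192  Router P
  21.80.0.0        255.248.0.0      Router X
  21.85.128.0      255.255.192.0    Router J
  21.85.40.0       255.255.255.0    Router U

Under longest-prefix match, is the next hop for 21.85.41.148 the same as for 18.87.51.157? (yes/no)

no

21.85.41.148: longest match 21.80.0.0/13 -> Router X
18.87.51.157: longest match 16.0.0.0/6 -> Router Q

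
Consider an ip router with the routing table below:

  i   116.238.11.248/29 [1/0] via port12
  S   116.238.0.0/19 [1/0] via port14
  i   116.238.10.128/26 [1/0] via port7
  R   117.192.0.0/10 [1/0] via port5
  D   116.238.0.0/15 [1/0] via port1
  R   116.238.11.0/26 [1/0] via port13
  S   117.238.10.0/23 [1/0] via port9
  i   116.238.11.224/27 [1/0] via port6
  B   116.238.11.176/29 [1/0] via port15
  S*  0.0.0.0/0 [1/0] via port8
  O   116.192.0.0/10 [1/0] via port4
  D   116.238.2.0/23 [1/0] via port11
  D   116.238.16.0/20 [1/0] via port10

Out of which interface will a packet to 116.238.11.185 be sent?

port14

Routes whose prefix contains 116.238.11.185:
  0.0.0.0/0 (default, matches everything) -> port8
  116.192.0.0/10 (116.192.0.0 - 116.255.255.255) -> port4
  116.238.0.0/15 (116.238.0.0 - 116.239.255.255) -> port1
  116.238.0.0/19 (116.238.0.0 - 116.238.31.255) -> port14
More-specific entries that do NOT match:
  116.238.11.248/29 (116.238.11.248 - 116.238.11.255) does not contain 116.238.11.185
  116.238.11.176/29 (116.238.11.176 - 116.238.11.183) does not contain 116.238.11.185
  116.238.11.224/27 (116.238.11.224 - 116.238.11.255) does not contain 116.238.11.185
  116.238.10.128/26 (116.238.10.128 - 116.238.10.191) does not contain 116.238.11.185
  116.238.11.0/26 (116.238.11.0 - 116.238.11.63) does not contain 116.238.11.185
  117.238.10.0/23 (117.238.10.0 - 117.238.11.255) does not contain 116.238.11.185
  116.238.2.0/23 (116.238.2.0 - 116.238.3.255) does not contain 116.238.11.185
  116.238.16.0/20 (116.238.16.0 - 116.238.31.255) does not contain 116.238.11.185
Longest matching prefix is /19 -> interface port14.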